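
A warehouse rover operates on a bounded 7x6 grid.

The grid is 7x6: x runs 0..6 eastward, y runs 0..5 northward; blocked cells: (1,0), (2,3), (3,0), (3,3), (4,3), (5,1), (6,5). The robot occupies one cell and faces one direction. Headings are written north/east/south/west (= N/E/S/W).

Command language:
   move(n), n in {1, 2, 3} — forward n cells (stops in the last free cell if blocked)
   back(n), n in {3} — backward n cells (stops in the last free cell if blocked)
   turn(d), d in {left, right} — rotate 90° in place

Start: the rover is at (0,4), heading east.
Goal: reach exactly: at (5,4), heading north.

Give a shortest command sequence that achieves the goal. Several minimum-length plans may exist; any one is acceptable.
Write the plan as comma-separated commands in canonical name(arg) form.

from: at (0,4), heading east
step 1 (move(3)): at (3,4), heading east
step 2 (move(2)): at (5,4), heading east
step 3 (turn(left)): at (5,4), heading north
minimal: 3 command(s), checked below 3.

move(3), move(2), turn(left)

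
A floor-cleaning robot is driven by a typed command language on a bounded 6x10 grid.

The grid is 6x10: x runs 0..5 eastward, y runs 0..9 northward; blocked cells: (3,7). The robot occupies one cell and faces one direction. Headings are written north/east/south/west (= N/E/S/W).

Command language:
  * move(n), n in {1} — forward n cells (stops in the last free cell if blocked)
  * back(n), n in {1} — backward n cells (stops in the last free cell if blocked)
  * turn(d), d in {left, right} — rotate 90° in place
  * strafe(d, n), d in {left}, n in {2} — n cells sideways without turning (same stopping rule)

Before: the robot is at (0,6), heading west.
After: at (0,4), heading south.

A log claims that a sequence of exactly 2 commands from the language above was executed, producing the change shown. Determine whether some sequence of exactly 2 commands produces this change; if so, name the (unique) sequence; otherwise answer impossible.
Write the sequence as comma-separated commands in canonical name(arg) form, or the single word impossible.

strafe(left, 2), turn(left)

key: running turn(left) before strafe(left, 2) would end elsewhere — order is forced
t0: at (0,6), heading west
[1] after strafe(left, 2): at (0,4), heading west
[2] after turn(left): at (0,4), heading south
uniquely the one of 25 2-step routes that fits.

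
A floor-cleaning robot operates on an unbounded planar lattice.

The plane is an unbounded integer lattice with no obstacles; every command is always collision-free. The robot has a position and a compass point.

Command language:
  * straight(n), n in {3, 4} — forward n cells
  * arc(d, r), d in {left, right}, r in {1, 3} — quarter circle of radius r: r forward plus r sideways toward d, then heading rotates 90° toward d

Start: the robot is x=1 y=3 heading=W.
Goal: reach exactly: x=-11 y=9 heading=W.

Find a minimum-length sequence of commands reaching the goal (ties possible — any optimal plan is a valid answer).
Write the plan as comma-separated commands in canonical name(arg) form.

from: x=1 y=3 heading=W
1. arc(right, 3) → x=-2 y=6 heading=N
2. arc(left, 3) → x=-5 y=9 heading=W
3. straight(3) → x=-8 y=9 heading=W
4. straight(3) → x=-11 y=9 heading=W
no 3-step plan works, so 4 is optimal.

arc(right, 3), arc(left, 3), straight(3), straight(3)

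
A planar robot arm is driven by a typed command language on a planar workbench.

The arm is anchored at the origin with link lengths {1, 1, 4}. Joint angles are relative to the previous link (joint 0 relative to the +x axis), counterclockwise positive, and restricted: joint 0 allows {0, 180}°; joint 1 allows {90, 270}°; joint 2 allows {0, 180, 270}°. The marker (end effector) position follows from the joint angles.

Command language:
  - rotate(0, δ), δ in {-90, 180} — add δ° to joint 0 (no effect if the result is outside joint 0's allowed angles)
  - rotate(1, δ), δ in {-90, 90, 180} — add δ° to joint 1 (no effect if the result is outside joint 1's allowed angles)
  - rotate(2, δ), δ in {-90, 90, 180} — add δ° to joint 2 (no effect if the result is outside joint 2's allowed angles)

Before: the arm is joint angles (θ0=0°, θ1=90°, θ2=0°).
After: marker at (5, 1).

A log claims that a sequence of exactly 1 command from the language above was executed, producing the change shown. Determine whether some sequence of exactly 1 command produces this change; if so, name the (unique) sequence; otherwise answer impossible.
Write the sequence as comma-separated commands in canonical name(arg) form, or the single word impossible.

rotate(2, -90)

begin: joint angles (θ0=0°, θ1=90°, θ2=0°)
t=1 rotate(2, -90) ⇒ joint angles (θ0=0°, θ1=90°, θ2=270°)
no rival 1-sequence matches.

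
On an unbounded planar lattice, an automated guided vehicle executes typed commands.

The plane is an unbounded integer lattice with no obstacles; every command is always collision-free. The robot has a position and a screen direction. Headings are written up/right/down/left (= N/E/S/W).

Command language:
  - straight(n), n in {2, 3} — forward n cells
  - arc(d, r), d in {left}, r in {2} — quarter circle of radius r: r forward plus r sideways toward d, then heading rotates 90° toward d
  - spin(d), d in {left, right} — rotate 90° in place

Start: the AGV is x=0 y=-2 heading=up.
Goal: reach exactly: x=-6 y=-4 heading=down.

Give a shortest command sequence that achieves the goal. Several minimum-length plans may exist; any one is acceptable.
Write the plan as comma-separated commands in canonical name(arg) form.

start: x=0 y=-2 heading=up
1. spin(left) → x=0 y=-2 heading=left
2. straight(2) → x=-2 y=-2 heading=left
3. straight(2) → x=-4 y=-2 heading=left
4. arc(left, 2) → x=-6 y=-4 heading=down
shorter routes all fall short; 4 is best.

spin(left), straight(2), straight(2), arc(left, 2)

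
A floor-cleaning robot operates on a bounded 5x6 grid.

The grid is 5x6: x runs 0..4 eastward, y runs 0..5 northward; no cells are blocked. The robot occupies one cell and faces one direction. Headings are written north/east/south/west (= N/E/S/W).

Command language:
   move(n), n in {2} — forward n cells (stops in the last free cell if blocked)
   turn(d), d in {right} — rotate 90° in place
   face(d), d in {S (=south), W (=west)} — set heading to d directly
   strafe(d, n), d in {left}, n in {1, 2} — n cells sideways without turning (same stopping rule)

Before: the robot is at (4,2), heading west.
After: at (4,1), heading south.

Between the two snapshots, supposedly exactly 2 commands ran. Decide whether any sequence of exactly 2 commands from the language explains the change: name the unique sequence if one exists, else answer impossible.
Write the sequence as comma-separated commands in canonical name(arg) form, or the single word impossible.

strafe(left, 1), face(S)

key: position moved to (4,1) AND the heading swung to S — translation plus rotation needed
start: at (4,2), heading west
1. strafe(left, 1) → at (4,1), heading west
2. face(S) → at (4,1), heading south
no other 2-command option fits: unique.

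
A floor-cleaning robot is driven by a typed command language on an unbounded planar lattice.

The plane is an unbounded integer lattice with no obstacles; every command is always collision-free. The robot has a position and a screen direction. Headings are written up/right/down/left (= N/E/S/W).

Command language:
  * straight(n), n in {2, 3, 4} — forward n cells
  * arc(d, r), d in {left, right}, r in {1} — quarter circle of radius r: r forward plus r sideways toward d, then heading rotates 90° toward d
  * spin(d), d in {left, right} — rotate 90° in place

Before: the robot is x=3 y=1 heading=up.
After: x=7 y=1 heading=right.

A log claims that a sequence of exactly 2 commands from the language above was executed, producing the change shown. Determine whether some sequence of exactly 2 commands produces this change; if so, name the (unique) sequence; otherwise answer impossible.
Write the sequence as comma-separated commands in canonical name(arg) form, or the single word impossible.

key: cell and facing (now E) both changed — the 2 commands mix motion and turning
start: x=3 y=1 heading=up
step 1 (spin(right)): x=3 y=1 heading=right
step 2 (straight(4)): x=7 y=1 heading=right
uniquely the one of 49 2-step routes that fits.

spin(right), straight(4)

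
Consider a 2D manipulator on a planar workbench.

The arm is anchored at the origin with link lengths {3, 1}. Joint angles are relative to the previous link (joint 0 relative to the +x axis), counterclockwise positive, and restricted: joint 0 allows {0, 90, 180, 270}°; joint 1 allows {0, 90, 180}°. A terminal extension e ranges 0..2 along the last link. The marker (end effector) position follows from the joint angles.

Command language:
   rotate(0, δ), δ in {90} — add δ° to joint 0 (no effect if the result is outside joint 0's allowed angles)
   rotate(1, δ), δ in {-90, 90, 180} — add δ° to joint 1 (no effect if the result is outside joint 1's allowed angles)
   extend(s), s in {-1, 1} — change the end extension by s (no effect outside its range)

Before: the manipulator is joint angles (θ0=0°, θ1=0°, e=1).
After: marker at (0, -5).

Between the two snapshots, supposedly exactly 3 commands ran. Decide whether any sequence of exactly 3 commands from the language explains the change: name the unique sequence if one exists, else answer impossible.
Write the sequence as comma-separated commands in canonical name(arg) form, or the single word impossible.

rotate(0, 90), rotate(0, 90), rotate(0, 90)

start: joint angles (θ0=0°, θ1=0°, e=1)
step 1 (rotate(0, 90)): joint angles (θ0=90°, θ1=0°, e=1)
step 2 (rotate(0, 90)): joint angles (θ0=180°, θ1=0°, e=1)
step 3 (rotate(0, 90)): joint angles (θ0=270°, θ1=0°, e=1)
all 216 alternatives checked — unique.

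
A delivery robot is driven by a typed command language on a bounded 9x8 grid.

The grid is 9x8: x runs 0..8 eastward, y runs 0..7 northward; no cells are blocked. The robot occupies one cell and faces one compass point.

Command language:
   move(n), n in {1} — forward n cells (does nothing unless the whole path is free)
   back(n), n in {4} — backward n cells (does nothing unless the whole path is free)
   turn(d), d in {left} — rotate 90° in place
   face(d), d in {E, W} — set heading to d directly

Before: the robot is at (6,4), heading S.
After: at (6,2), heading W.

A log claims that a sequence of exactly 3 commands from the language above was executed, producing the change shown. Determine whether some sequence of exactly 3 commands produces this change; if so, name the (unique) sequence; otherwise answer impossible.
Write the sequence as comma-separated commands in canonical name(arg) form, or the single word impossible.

key: position moved to (6,2) AND the heading swung to W — translation plus rotation needed
initial: at (6,4), heading S
[1] after move(1): at (6,3), heading S
[2] after move(1): at (6,2), heading S
[3] after face(W): at (6,2), heading W
uniquely the one of 125 3-step routes that fits.

move(1), move(1), face(W)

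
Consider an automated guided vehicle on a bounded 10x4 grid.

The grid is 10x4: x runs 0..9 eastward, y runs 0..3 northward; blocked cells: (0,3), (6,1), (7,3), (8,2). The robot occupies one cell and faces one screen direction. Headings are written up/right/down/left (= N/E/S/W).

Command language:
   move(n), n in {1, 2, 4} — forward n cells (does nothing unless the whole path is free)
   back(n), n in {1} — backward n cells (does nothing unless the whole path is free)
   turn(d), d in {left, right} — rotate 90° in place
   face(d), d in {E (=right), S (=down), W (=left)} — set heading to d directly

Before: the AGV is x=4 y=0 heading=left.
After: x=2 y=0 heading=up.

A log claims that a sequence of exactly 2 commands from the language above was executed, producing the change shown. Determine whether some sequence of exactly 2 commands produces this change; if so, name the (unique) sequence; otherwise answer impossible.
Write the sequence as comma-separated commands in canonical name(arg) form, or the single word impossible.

key: cell and facing (now N) both changed — the 2 commands mix motion and turning
from: x=4 y=0 heading=left
t=1 move(2) ⇒ x=2 y=0 heading=left
t=2 turn(right) ⇒ x=2 y=0 heading=up
uniquely the one of 81 2-step routes that fits.

move(2), turn(right)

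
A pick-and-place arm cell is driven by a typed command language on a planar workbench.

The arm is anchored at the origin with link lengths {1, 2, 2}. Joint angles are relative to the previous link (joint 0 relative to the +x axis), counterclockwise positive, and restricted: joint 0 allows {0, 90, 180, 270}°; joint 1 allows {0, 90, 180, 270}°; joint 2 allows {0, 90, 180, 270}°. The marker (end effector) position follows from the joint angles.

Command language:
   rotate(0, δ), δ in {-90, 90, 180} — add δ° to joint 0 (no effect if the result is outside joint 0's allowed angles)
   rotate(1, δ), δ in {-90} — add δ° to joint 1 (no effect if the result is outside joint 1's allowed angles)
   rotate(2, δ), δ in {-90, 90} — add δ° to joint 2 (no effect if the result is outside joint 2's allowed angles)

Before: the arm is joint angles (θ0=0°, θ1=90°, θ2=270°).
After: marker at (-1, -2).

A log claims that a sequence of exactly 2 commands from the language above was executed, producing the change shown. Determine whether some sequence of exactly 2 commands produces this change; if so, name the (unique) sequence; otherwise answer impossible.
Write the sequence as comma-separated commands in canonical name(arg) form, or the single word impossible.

rotate(1, -90), rotate(1, -90)

from: joint angles (θ0=0°, θ1=90°, θ2=270°)
1. rotate(1, -90) → joint angles (θ0=0°, θ1=0°, θ2=270°)
2. rotate(1, -90) → joint angles (θ0=0°, θ1=270°, θ2=270°)
uniquely the one of 36 2-step routes that fits.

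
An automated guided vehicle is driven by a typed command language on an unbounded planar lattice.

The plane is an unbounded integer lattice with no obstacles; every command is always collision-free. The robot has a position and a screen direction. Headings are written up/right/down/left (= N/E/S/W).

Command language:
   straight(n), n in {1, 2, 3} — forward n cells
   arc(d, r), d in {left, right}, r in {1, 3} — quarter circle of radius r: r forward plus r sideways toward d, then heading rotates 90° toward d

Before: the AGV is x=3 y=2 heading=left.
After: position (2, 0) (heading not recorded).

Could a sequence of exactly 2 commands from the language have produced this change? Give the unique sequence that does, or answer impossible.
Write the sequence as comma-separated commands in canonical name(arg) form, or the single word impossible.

arc(left, 1), straight(1)

key: running straight(1) before arc(left, 1) would end elsewhere — order is forced
initial: x=3 y=2 heading=left
[1] after arc(left, 1): x=2 y=1 heading=down
[2] after straight(1): x=2 y=0 heading=down
no other 2-command option fits: unique.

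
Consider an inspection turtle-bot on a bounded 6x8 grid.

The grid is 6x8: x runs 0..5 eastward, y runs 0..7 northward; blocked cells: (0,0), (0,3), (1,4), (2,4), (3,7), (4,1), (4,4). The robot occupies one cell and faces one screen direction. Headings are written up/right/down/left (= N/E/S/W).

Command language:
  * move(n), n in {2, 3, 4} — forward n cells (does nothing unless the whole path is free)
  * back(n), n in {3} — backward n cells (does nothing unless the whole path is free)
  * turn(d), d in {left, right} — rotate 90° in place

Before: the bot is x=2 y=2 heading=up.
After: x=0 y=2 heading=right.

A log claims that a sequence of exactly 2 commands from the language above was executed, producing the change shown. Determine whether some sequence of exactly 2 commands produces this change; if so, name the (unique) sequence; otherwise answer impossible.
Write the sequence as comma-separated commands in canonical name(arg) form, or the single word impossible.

impossible

every 2-command combo misses the target.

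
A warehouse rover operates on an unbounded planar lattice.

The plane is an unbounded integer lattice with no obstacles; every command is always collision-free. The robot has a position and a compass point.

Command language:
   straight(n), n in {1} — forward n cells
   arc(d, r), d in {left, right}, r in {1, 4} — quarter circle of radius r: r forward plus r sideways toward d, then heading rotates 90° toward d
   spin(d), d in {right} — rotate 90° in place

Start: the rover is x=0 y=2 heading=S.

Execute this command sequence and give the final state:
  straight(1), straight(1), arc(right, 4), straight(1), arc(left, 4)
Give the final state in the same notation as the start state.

initial: x=0 y=2 heading=S
t=1 straight(1) ⇒ x=0 y=1 heading=S
t=2 straight(1) ⇒ x=0 y=0 heading=S
t=3 arc(right, 4) ⇒ x=-4 y=-4 heading=W
t=4 straight(1) ⇒ x=-5 y=-4 heading=W
t=5 arc(left, 4) ⇒ x=-9 y=-8 heading=S

x=-9 y=-8 heading=S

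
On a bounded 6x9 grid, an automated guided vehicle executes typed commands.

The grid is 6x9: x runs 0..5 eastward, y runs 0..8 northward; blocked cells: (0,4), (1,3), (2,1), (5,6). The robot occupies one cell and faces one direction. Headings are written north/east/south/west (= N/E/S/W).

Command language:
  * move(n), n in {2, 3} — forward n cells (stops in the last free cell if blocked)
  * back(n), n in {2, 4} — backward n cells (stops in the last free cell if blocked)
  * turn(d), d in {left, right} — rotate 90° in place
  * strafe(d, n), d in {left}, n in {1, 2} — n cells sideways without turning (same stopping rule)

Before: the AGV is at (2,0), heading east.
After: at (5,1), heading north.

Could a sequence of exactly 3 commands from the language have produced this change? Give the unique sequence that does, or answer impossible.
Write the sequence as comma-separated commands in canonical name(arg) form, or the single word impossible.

move(3), strafe(left, 1), turn(left)

key: running turn(left) before move(3) would end elsewhere — order is forced
begin: at (2,0), heading east
[1] after move(3): at (5,0), heading east
[2] after strafe(left, 1): at (5,1), heading east
[3] after turn(left): at (5,1), heading north
no rival 3-sequence matches.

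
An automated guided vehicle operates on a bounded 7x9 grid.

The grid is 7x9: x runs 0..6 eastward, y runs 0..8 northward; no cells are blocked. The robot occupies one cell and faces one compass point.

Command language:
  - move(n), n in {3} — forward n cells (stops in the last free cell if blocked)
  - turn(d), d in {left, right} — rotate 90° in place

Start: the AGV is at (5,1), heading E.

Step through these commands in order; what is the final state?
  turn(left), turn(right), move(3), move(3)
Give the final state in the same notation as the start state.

at (6,1), heading E

begin: at (5,1), heading E
step 1 (turn(left)): at (5,1), heading N
step 2 (turn(right)): at (5,1), heading E
step 3 (move(3)): at (6,1), heading E
step 4 (move(3)): at (6,1), heading E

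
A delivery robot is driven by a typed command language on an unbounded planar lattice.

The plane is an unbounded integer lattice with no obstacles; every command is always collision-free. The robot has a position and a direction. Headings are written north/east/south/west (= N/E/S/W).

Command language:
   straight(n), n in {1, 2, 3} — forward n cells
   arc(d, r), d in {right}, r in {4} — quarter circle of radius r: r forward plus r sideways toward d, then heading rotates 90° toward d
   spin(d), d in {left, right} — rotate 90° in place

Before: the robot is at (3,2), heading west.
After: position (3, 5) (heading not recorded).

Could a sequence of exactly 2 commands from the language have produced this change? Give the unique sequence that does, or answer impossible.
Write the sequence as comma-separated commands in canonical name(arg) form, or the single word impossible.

spin(right), straight(3)

key: order matters: swapping spin(right) and straight(3) lands elsewhere
begin: at (3,2), heading west
1. spin(right) → at (3,2), heading north
2. straight(3) → at (3,5), heading north
uniquely the one of 36 2-step routes that fits.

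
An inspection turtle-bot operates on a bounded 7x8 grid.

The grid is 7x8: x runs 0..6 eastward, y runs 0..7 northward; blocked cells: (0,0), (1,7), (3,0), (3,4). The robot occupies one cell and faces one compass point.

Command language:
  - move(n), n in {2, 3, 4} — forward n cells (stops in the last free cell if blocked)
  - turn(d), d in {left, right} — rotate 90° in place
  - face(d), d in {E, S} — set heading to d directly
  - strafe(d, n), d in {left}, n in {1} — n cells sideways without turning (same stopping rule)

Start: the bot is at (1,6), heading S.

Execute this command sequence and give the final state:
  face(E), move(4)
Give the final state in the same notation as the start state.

initial: at (1,6), heading S
[1] after face(E): at (1,6), heading E
[2] after move(4): at (5,6), heading E

at (5,6), heading E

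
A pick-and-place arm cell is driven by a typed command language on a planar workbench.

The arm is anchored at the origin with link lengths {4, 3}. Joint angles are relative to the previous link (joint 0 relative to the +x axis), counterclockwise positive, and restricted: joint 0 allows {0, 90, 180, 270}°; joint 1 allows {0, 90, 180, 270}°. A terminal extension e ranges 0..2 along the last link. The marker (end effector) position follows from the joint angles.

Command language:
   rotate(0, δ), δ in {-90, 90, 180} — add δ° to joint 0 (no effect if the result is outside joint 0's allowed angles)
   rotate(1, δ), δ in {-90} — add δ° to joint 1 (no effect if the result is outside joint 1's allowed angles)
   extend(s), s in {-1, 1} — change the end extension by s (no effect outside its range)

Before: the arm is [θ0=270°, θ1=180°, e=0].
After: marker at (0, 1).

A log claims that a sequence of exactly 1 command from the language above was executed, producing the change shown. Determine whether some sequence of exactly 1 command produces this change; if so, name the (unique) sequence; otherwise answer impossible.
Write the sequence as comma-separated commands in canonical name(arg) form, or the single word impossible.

start: [θ0=270°, θ1=180°, e=0]
t=1 rotate(0, 180) ⇒ [θ0=90°, θ1=180°, e=0]
no rival 1-sequence matches.

rotate(0, 180)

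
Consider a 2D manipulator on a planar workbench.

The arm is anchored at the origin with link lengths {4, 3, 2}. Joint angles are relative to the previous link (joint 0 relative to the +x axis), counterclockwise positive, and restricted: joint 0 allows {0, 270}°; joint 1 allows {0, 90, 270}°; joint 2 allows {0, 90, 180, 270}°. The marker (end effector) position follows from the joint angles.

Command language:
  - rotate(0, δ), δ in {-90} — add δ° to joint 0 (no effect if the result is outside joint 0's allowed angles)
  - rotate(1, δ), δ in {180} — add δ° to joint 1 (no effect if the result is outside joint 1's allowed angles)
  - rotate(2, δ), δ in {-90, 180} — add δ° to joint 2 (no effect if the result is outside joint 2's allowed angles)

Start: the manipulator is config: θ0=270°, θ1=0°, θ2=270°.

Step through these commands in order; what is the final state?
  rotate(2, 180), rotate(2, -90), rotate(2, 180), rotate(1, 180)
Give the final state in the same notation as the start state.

initial: config: θ0=270°, θ1=0°, θ2=270°
[1] after rotate(2, 180): config: θ0=270°, θ1=0°, θ2=90°
[2] after rotate(2, -90): config: θ0=270°, θ1=0°, θ2=0°
[3] after rotate(2, 180): config: θ0=270°, θ1=0°, θ2=180°
[4] after rotate(1, 180): config: θ0=270°, θ1=0°, θ2=180°

config: θ0=270°, θ1=0°, θ2=180°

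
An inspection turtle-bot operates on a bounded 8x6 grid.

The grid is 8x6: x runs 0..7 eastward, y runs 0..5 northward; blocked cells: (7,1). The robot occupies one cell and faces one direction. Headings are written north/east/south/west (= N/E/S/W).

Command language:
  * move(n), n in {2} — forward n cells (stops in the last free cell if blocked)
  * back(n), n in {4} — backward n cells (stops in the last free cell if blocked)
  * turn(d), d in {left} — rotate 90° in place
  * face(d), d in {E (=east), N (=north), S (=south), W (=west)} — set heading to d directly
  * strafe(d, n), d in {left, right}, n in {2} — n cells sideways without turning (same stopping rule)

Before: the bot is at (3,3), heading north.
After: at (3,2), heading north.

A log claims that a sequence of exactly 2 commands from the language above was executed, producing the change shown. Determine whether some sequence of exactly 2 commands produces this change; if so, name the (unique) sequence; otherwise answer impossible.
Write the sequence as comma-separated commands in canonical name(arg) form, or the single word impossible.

key: back(4) runs into the grid edge before its full distance
t0: at (3,3), heading north
[1] after back(4): at (3,0), heading north
[2] after move(2): at (3,2), heading north
all 81 alternatives checked — unique.

back(4), move(2)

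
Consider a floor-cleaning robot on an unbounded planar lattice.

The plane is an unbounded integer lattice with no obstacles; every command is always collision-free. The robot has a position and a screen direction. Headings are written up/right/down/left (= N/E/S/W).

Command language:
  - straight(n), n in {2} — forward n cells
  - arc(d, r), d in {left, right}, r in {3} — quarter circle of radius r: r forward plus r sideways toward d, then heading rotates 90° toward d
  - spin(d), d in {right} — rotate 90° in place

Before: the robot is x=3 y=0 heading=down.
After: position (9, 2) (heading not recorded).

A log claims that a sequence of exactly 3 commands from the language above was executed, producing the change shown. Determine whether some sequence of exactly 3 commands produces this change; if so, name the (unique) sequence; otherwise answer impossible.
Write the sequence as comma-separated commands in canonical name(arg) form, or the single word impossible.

key: order matters: swapping arc(left, 3) and straight(2) lands elsewhere
from: x=3 y=0 heading=down
t=1 arc(left, 3) ⇒ x=6 y=-3 heading=right
t=2 arc(left, 3) ⇒ x=9 y=0 heading=up
t=3 straight(2) ⇒ x=9 y=2 heading=up
no rival 3-sequence matches.

arc(left, 3), arc(left, 3), straight(2)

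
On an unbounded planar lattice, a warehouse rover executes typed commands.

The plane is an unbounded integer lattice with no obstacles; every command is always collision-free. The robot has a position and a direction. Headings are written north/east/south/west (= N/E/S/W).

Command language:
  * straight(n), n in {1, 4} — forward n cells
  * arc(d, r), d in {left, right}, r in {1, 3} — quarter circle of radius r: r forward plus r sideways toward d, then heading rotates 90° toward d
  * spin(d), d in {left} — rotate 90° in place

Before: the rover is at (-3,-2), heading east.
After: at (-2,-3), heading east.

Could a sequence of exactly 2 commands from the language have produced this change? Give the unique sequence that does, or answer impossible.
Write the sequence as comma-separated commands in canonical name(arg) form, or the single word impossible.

key: still facing E at the end — net rotation zero over 2 steps
begin: at (-3,-2), heading east
step 1 (arc(right, 1)): at (-2,-3), heading south
step 2 (spin(left)): at (-2,-3), heading east
all 49 alternatives checked — unique.

arc(right, 1), spin(left)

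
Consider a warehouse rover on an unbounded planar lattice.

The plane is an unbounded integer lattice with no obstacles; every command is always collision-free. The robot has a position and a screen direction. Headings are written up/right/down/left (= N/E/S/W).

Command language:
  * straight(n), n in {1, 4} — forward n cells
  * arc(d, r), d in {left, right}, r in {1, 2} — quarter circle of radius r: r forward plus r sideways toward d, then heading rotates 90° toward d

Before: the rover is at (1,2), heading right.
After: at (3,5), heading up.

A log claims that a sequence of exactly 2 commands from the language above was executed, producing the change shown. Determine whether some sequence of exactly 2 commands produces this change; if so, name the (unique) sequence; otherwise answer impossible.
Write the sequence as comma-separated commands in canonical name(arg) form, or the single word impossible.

arc(left, 2), straight(1)

key: running straight(1) before arc(left, 2) would end elsewhere — order is forced
t0: at (1,2), heading right
1. arc(left, 2) → at (3,4), heading up
2. straight(1) → at (3,5), heading up
all 36 alternatives checked — unique.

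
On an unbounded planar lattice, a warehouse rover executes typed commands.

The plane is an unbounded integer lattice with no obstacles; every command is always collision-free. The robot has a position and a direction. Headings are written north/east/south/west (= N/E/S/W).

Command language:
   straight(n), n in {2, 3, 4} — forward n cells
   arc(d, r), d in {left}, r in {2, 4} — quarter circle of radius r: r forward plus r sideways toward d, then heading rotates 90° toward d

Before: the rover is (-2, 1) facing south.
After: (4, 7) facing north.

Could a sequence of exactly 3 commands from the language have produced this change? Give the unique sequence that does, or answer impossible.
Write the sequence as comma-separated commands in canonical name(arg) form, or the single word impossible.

arc(left, 2), arc(left, 4), straight(4)

key: running straight(4) before arc(left, 2) would end elsewhere — order is forced
begin: (-2, 1) facing south
[1] after arc(left, 2): (0, -1) facing east
[2] after arc(left, 4): (4, 3) facing north
[3] after straight(4): (4, 7) facing north
no rival 3-sequence matches.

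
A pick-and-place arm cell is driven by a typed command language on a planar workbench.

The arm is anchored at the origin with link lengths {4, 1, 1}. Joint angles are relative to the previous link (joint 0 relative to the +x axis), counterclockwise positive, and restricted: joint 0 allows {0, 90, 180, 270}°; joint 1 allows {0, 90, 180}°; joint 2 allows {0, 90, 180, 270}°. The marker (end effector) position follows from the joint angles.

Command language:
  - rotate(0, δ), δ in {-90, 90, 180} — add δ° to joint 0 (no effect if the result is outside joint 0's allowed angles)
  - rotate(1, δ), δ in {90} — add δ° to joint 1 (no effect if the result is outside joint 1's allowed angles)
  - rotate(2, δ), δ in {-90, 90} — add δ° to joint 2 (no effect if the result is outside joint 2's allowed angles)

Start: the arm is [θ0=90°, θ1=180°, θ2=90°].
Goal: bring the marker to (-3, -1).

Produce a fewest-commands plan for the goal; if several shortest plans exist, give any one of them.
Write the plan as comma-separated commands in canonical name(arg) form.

from: [θ0=90°, θ1=180°, θ2=90°]
step 1 (rotate(0, 90)): [θ0=180°, θ1=180°, θ2=90°]
step 2 (rotate(2, 90)): [θ0=180°, θ1=180°, θ2=180°]
step 3 (rotate(2, 90)): [θ0=180°, θ1=180°, θ2=270°]
minimal: 3 command(s), checked below 3.

rotate(0, 90), rotate(2, 90), rotate(2, 90)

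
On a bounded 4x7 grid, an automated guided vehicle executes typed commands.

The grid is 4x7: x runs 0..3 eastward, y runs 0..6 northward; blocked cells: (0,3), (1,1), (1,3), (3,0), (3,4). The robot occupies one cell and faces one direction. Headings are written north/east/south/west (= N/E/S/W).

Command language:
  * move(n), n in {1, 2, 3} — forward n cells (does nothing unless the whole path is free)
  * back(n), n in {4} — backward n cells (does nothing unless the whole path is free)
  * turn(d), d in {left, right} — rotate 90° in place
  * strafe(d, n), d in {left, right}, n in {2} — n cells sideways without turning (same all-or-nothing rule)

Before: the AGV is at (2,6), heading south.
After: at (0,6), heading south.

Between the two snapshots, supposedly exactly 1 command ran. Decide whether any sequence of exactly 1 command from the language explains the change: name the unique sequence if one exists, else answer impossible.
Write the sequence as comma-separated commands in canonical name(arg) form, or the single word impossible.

strafe(right, 2)

key: heading stays S — the single command does not turn
t0: at (2,6), heading south
[1] after strafe(right, 2): at (0,6), heading south
no rival 1-sequence matches.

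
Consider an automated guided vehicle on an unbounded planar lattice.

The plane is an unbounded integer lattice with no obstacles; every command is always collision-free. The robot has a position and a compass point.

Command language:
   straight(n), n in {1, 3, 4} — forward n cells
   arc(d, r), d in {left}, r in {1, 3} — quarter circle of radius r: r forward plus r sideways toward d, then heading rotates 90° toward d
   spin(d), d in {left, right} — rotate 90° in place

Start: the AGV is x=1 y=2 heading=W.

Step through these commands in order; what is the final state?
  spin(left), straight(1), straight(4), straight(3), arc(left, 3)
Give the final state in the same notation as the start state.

x=4 y=-9 heading=E

begin: x=1 y=2 heading=W
1. spin(left) → x=1 y=2 heading=S
2. straight(1) → x=1 y=1 heading=S
3. straight(4) → x=1 y=-3 heading=S
4. straight(3) → x=1 y=-6 heading=S
5. arc(left, 3) → x=4 y=-9 heading=E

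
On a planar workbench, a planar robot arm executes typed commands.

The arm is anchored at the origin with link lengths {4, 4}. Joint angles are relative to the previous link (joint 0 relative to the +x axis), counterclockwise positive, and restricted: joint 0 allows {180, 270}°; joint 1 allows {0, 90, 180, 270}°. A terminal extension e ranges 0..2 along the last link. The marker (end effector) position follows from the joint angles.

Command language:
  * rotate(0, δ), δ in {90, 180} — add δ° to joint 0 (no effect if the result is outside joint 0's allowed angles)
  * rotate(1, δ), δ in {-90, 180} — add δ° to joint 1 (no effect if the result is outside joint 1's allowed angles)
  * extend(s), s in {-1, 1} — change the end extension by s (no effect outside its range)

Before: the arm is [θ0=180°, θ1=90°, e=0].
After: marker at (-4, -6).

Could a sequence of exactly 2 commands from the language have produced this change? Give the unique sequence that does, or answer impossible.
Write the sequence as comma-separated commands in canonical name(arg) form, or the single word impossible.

extend(1), extend(1)

start: [θ0=180°, θ1=90°, e=0]
1. extend(1) → [θ0=180°, θ1=90°, e=1]
2. extend(1) → [θ0=180°, θ1=90°, e=2]
no other 2-command option fits: unique.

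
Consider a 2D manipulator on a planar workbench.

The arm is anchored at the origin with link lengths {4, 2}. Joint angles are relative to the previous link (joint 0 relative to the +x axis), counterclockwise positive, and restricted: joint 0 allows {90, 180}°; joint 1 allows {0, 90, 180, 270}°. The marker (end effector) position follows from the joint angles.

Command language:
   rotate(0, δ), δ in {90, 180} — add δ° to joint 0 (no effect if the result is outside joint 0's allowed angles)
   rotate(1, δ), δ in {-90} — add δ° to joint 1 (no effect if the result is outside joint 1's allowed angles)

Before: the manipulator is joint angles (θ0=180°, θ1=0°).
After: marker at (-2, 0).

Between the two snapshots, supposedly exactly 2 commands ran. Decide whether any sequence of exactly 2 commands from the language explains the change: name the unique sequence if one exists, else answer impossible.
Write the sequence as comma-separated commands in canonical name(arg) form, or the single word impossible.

initial: joint angles (θ0=180°, θ1=0°)
step 1 (rotate(1, -90)): joint angles (θ0=180°, θ1=270°)
step 2 (rotate(1, -90)): joint angles (θ0=180°, θ1=180°)
uniquely the one of 9 2-step routes that fits.

rotate(1, -90), rotate(1, -90)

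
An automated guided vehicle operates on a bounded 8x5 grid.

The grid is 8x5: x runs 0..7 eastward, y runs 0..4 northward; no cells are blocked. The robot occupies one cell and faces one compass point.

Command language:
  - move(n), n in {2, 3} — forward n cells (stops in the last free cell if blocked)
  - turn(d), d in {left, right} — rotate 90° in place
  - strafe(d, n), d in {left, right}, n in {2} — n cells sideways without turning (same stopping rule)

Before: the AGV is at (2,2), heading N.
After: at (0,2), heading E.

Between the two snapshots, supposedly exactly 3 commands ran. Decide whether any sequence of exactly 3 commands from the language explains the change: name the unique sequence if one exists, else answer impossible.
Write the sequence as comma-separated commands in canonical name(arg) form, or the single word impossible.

key: cell and facing (now E) both changed — the 3 commands mix motion and turning
initial: at (2,2), heading N
step 1 (strafe(left, 2)): at (0,2), heading N
step 2 (strafe(left, 2)): at (0,2), heading N
step 3 (turn(right)): at (0,2), heading E
all 216 alternatives checked — unique.

strafe(left, 2), strafe(left, 2), turn(right)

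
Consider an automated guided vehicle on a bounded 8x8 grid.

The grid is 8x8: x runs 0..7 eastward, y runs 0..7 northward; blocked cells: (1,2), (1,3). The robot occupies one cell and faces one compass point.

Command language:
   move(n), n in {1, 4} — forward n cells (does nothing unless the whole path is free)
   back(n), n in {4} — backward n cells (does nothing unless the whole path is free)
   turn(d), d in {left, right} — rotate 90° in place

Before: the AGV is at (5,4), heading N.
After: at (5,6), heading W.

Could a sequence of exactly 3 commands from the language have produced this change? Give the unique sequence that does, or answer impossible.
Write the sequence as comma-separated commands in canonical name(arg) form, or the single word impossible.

key: running turn(left) before move(1) would end elsewhere — order is forced
start: at (5,4), heading N
[1] after move(1): at (5,5), heading N
[2] after move(1): at (5,6), heading N
[3] after turn(left): at (5,6), heading W
all 125 alternatives checked — unique.

move(1), move(1), turn(left)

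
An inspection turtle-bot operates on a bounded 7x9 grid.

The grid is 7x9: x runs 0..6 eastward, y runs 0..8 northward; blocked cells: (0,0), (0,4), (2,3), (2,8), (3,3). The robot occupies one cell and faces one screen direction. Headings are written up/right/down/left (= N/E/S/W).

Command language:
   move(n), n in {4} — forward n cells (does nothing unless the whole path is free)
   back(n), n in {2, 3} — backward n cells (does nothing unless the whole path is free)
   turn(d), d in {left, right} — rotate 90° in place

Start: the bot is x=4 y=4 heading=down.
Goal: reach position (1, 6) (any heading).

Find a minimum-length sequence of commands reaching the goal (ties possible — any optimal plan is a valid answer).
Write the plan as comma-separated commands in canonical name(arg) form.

back(2), turn(left), back(3)

from: x=4 y=4 heading=down
step 1 (back(2)): x=4 y=6 heading=down
step 2 (turn(left)): x=4 y=6 heading=right
step 3 (back(3)): x=1 y=6 heading=right
no 2-step plan works, so 3 is optimal.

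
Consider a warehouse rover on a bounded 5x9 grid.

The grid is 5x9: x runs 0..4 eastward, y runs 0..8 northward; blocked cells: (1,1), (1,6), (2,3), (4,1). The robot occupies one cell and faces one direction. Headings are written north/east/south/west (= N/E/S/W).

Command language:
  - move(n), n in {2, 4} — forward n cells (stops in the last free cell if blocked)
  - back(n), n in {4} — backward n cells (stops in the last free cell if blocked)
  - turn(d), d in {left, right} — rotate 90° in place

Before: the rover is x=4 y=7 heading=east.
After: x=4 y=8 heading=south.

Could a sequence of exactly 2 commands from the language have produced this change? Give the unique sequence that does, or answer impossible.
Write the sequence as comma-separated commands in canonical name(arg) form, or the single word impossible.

key: back(4) runs into the grid edge before its full distance
from: x=4 y=7 heading=east
[1] after turn(right): x=4 y=7 heading=south
[2] after back(4): x=4 y=8 heading=south
no rival 2-sequence matches.

turn(right), back(4)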